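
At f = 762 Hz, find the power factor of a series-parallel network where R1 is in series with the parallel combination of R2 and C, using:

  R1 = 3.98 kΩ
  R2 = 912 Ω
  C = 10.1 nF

Step 1 — Angular frequency: ω = 2π·f = 2π·762 = 4788 rad/s.
Step 2 — Component impedances:
  R1: Z = R = 3980 Ω
  R2: Z = R = 912 Ω
  C: Z = 1/(jωC) = -j/(ω·C) = 0 - j2.068e+04 Ω
Step 3 — Parallel branch: R2 || C = 1/(1/R2 + 1/C) = 910.2 - j40.14 Ω.
Step 4 — Series with R1: Z_total = R1 + (R2 || C) = 4890 - j40.14 Ω = 4890∠-0.5° Ω.
Step 5 — Power factor: PF = cos(φ) = Re(Z)/|Z| = 4890/4890 = 1.
Step 6 — Type: Im(Z) = -40.14 ⇒ leading (phase φ = -0.5°).

PF = 1 (leading, φ = -0.5°)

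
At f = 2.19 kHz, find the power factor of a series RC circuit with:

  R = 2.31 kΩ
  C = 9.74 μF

Step 1 — Angular frequency: ω = 2π·f = 2π·2190 = 1.376e+04 rad/s.
Step 2 — Component impedances:
  R: Z = R = 2310 Ω
  C: Z = 1/(jωC) = -j/(ω·C) = 0 - j7.461 Ω
Step 3 — Series combination: Z_total = R + C = 2310 - j7.461 Ω = 2310∠-0.2° Ω.
Step 4 — Power factor: PF = cos(φ) = Re(Z)/|Z| = 2310/2310 = 1.
Step 5 — Type: Im(Z) = -7.461 ⇒ leading (phase φ = -0.2°).

PF = 1 (leading, φ = -0.2°)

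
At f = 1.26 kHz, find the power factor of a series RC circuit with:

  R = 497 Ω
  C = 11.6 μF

Step 1 — Angular frequency: ω = 2π·f = 2π·1260 = 7917 rad/s.
Step 2 — Component impedances:
  R: Z = R = 497 Ω
  C: Z = 1/(jωC) = -j/(ω·C) = 0 - j10.89 Ω
Step 3 — Series combination: Z_total = R + C = 497 - j10.89 Ω = 497.1∠-1.3° Ω.
Step 4 — Power factor: PF = cos(φ) = Re(Z)/|Z| = 497/497.1 = 0.9998.
Step 5 — Type: Im(Z) = -10.89 ⇒ leading (phase φ = -1.3°).

PF = 0.9998 (leading, φ = -1.3°)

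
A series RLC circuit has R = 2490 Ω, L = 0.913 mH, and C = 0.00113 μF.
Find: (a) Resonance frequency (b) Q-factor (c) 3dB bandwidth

Step 1 — Resonance condition Im(Z)=0 gives ω₀ = 1/√(LC).
Step 2 — ω₀ = 1/√(0.000913·1.13e-09) = 9.845e+05 rad/s.
Step 3 — f₀ = ω₀/(2π) = 1.567e+05 Hz.
Step 4 — Series Q: Q = ω₀L/R = 9.845e+05·0.000913/2490 = 0.361.
Step 5 — 3dB bandwidth: Δω = ω₀/Q = 2.727e+06 rad/s; BW = Δω/(2π) = 4.341e+05 Hz.

(a) f₀ = 1.567e+05 Hz  (b) Q = 0.361  (c) BW = 4.341e+05 Hz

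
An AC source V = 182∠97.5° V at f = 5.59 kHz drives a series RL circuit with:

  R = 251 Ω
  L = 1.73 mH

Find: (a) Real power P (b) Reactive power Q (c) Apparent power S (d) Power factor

Step 1 — Angular frequency: ω = 2π·f = 2π·5590 = 3.512e+04 rad/s.
Step 2 — Component impedances:
  R: Z = R = 251 Ω
  L: Z = jωL = j·3.512e+04·0.00173 = 0 + j60.76 Ω
Step 3 — Series combination: Z_total = R + L = 251 + j60.76 Ω = 258.3∠13.6° Ω.
Step 4 — Source phasor: V = 182∠97.5° V = -23.76 + j180.4 V.
Step 5 — Current: I = V / Z = 0.07499 + j0.7007 A = 0.7047∠83.9° A.
Step 6 — Complex power: S = V·I* = 124.7 + j30.18 VA.
Step 7 — Real power: P = Re(S) = 124.7 W.
Step 8 — Reactive power: Q = Im(S) = 30.18 VAR.
Step 9 — Apparent power: |S| = 128.3 VA.
Step 10 — Power factor: PF = P/|S| = 0.9719 (lagging).

(a) P = 124.7 W  (b) Q = 30.18 VAR  (c) S = 128.3 VA  (d) PF = 0.9719 (lagging)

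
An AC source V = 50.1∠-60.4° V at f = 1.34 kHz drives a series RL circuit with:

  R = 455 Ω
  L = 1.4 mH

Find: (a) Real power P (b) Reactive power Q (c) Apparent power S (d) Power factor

Step 1 — Angular frequency: ω = 2π·f = 2π·1340 = 8419 rad/s.
Step 2 — Component impedances:
  R: Z = R = 455 Ω
  L: Z = jωL = j·8419·0.0014 = 0 + j11.79 Ω
Step 3 — Series combination: Z_total = R + L = 455 + j11.79 Ω = 455.2∠1.5° Ω.
Step 4 — Source phasor: V = 50.1∠-60.4° V = 24.75 - j43.56 V.
Step 5 — Current: I = V / Z = 0.05187 - j0.09708 A = 0.1101∠-61.9° A.
Step 6 — Complex power: S = V·I* = 5.513 + j0.1428 VA.
Step 7 — Real power: P = Re(S) = 5.513 W.
Step 8 — Reactive power: Q = Im(S) = 0.1428 VAR.
Step 9 — Apparent power: |S| = 5.515 VA.
Step 10 — Power factor: PF = P/|S| = 0.9997 (lagging).

(a) P = 5.513 W  (b) Q = 0.1428 VAR  (c) S = 5.515 VA  (d) PF = 0.9997 (lagging)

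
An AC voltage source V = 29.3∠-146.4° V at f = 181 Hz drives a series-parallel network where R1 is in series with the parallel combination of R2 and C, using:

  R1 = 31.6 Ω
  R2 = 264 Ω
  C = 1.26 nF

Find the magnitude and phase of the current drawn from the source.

Step 1 — Angular frequency: ω = 2π·f = 2π·181 = 1137 rad/s.
Step 2 — Component impedances:
  R1: Z = R = 31.6 Ω
  R2: Z = R = 264 Ω
  C: Z = 1/(jωC) = -j/(ω·C) = 0 - j6.979e+05 Ω
Step 3 — Parallel branch: R2 || C = 1/(1/R2 + 1/C) = 264 - j0.09987 Ω.
Step 4 — Series with R1: Z_total = R1 + (R2 || C) = 295.6 - j0.09987 Ω = 295.6∠-0.0° Ω.
Step 5 — Source phasor: V = 29.3∠-146.4° V = -24.4 - j16.21 V.
Step 6 — Ohm's law: I = V / Z_total = (-24.4 - j16.21) / (295.6 - j0.09987) = -0.08254 - j0.05488 A.
Step 7 — Convert to polar: |I| = 0.09912 A, ∠I = -146.4°.

I = 0.09912∠-146.4° A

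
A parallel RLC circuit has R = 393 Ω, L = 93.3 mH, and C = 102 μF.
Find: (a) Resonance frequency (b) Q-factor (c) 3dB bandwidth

Step 1 — Resonance: ω₀ = 1/√(LC) = 1/√(0.0933·0.000102) = 324.2 rad/s.
Step 2 — f₀ = ω₀/(2π) = 51.59 Hz.
Step 3 — Parallel Q: Q = R/(ω₀L) = 393/(324.2·0.0933) = 12.99.
Step 4 — Bandwidth: Δω = ω₀/Q = 24.95 rad/s; BW = Δω/(2π) = 3.97 Hz.

(a) f₀ = 51.59 Hz  (b) Q = 12.99  (c) BW = 3.97 Hz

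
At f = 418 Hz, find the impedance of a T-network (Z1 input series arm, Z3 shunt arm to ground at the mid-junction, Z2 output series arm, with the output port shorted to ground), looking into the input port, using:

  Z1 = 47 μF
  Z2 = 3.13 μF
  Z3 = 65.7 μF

Step 1 — Angular frequency: ω = 2π·f = 2π·418 = 2626 rad/s.
Step 2 — Component impedances:
  Z1: Z = 1/(jωC) = -j/(ω·C) = 0 - j8.101 Ω
  Z2: Z = 1/(jωC) = -j/(ω·C) = 0 - j121.6 Ω
  Z3: Z = 1/(jωC) = -j/(ω·C) = 0 - j5.795 Ω
Step 3 — With the output port shorted to ground, the output series arm Z2 runs from the junction to ground; the shunt arm Z3 also runs from the junction to ground. They appear in parallel: Z3 || Z2 = 0 - j5.532 Ω.
Step 4 — Series with input arm Z1: Z_in = Z1 + (Z3 || Z2) = 0 - j13.63 Ω = 13.63∠-90.0° Ω.

Z = 0 - j13.63 Ω = 13.63∠-90.0° Ω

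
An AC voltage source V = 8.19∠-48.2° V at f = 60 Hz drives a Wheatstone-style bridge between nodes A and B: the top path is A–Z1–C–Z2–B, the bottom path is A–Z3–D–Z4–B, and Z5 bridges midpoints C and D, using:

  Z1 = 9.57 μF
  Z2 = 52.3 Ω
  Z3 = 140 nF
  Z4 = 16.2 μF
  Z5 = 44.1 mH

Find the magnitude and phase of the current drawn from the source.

Step 1 — Angular frequency: ω = 2π·f = 2π·60 = 377 rad/s.
Step 2 — Component impedances:
  Z1: Z = 1/(jωC) = -j/(ω·C) = 0 - j277.2 Ω
  Z2: Z = R = 52.3 Ω
  Z3: Z = 1/(jωC) = -j/(ω·C) = 0 - j1.895e+04 Ω
  Z4: Z = 1/(jωC) = -j/(ω·C) = 0 - j163.7 Ω
  Z5: Z = jωL = j·377·0.0441 = 0 + j16.63 Ω
Step 3 — Bridge requires nodal analysis (the Z5 bridge couples midpoints C and D, so the two paths cannot be reduced to a simple series/parallel combination). Setting node B to ground and injecting 1 A at node A, the 3-node admittance system at A, C, D solves to V_A = Z_AB = 46.58 - j289.7 Ω = 293.5∠-80.9° Ω.
Step 4 — Source phasor: V = 8.19∠-48.2° V = 5.459 - j6.105 V.
Step 5 — Ohm's law: I = V / Z_total = (5.459 - j6.105) / (46.58 - j289.7) = 0.02349 + j0.01506 A.
Step 6 — Convert to polar: |I| = 0.02791 A, ∠I = 32.7°.

I = 0.02791∠32.7° A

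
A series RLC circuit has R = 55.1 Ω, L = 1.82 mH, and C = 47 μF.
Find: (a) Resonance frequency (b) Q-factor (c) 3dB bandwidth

Step 1 — Resonance condition Im(Z)=0 gives ω₀ = 1/√(LC).
Step 2 — ω₀ = 1/√(0.00182·4.7e-05) = 3419 rad/s.
Step 3 — f₀ = ω₀/(2π) = 544.2 Hz.
Step 4 — Series Q: Q = ω₀L/R = 3419·0.00182/55.1 = 0.1129.
Step 5 — 3dB bandwidth: Δω = ω₀/Q = 3.027e+04 rad/s; BW = Δω/(2π) = 4818 Hz.

(a) f₀ = 544.2 Hz  (b) Q = 0.1129  (c) BW = 4818 Hz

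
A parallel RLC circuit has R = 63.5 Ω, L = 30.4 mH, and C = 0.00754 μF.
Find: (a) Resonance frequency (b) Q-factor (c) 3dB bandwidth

Step 1 — Resonance: ω₀ = 1/√(LC) = 1/√(0.0304·7.54e-09) = 6.605e+04 rad/s.
Step 2 — f₀ = ω₀/(2π) = 1.051e+04 Hz.
Step 3 — Parallel Q: Q = R/(ω₀L) = 63.5/(6.605e+04·0.0304) = 0.03162.
Step 4 — Bandwidth: Δω = ω₀/Q = 2.089e+06 rad/s; BW = Δω/(2π) = 3.324e+05 Hz.

(a) f₀ = 1.051e+04 Hz  (b) Q = 0.03162  (c) BW = 3.324e+05 Hz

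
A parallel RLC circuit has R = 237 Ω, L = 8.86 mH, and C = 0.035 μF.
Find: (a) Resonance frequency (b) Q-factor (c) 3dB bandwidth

Step 1 — Resonance: ω₀ = 1/√(LC) = 1/√(0.00886·3.5e-08) = 5.679e+04 rad/s.
Step 2 — f₀ = ω₀/(2π) = 9038 Hz.
Step 3 — Parallel Q: Q = R/(ω₀L) = 237/(5.679e+04·0.00886) = 0.471.
Step 4 — Bandwidth: Δω = ω₀/Q = 1.206e+05 rad/s; BW = Δω/(2π) = 1.919e+04 Hz.

(a) f₀ = 9038 Hz  (b) Q = 0.471  (c) BW = 1.919e+04 Hz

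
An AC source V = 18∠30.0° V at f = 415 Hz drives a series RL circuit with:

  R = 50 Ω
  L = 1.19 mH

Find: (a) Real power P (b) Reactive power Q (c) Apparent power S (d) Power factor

Step 1 — Angular frequency: ω = 2π·f = 2π·415 = 2608 rad/s.
Step 2 — Component impedances:
  R: Z = R = 50 Ω
  L: Z = jωL = j·2608·0.00119 = 0 + j3.103 Ω
Step 3 — Series combination: Z_total = R + L = 50 + j3.103 Ω = 50.1∠3.6° Ω.
Step 4 — Source phasor: V = 18∠30.0° V = 15.59 + j9 V.
Step 5 — Current: I = V / Z = 0.3217 + j0.16 A = 0.3593∠26.4° A.
Step 6 — Complex power: S = V·I* = 6.455 + j0.4006 VA.
Step 7 — Real power: P = Re(S) = 6.455 W.
Step 8 — Reactive power: Q = Im(S) = 0.4006 VAR.
Step 9 — Apparent power: |S| = 6.468 VA.
Step 10 — Power factor: PF = P/|S| = 0.9981 (lagging).

(a) P = 6.455 W  (b) Q = 0.4006 VAR  (c) S = 6.468 VA  (d) PF = 0.9981 (lagging)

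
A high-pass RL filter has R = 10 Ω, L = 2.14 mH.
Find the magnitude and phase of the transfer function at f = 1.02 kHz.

Step 1 — Angular frequency: ω = 2π·1020 = 6409 rad/s.
Step 2 — Transfer function: H(jω) = jωL/(R + jωL).
Step 3 — Numerator jωL = j·13.71; denominator R + jωL = 10 + j13.71.
Step 4 — H = 0.6529 + j0.476.
Step 5 — Magnitude: |H| = 0.808 (-1.9 dB); phase: φ = 36.1°.

|H| = 0.808 (-1.9 dB), φ = 36.1°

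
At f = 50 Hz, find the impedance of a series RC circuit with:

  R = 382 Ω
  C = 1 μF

Step 1 — Angular frequency: ω = 2π·f = 2π·50 = 314.2 rad/s.
Step 2 — Component impedances:
  R: Z = R = 382 Ω
  C: Z = 1/(jωC) = -j/(ω·C) = 0 - j3183 Ω
Step 3 — Series combination: Z_total = R + C = 382 - j3183 Ω = 3206∠-83.2° Ω.

Z = 382 - j3183 Ω = 3206∠-83.2° Ω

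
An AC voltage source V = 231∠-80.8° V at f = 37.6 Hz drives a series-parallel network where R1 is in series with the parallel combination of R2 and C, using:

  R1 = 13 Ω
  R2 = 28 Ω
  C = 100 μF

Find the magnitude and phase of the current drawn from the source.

Step 1 — Angular frequency: ω = 2π·f = 2π·37.6 = 236.2 rad/s.
Step 2 — Component impedances:
  R1: Z = R = 13 Ω
  R2: Z = R = 28 Ω
  C: Z = 1/(jωC) = -j/(ω·C) = 0 - j42.33 Ω
Step 3 — Parallel branch: R2 || C = 1/(1/R2 + 1/C) = 19.48 - j12.88 Ω.
Step 4 — Series with R1: Z_total = R1 + (R2 || C) = 32.48 - j12.88 Ω = 34.94∠-21.6° Ω.
Step 5 — Source phasor: V = 231∠-80.8° V = 36.93 - j228 V.
Step 6 — Ohm's law: I = V / Z_total = (36.93 - j228) / (32.48 - j12.88) = 3.389 - j5.677 A.
Step 7 — Convert to polar: |I| = 6.611 A, ∠I = -59.2°.

I = 6.611∠-59.2° A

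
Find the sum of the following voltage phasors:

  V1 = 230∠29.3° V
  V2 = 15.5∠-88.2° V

Step 1 — Convert each phasor to rectangular form:
  V1 = 230·(cos(29.3°) + j·sin(29.3°)) = 200.6 + j112.6 V
  V2 = 15.5·(cos(-88.2°) + j·sin(-88.2°)) = 0.4869 - j15.49 V
Step 2 — Sum components: V_total = 201.1 + j97.07 V.
Step 3 — Convert to polar: |V_total| = 223.3 V, ∠V_total = 25.8°.

V_total = 223.3∠25.8° V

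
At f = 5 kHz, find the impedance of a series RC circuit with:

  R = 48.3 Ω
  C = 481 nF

Step 1 — Angular frequency: ω = 2π·f = 2π·5000 = 3.142e+04 rad/s.
Step 2 — Component impedances:
  R: Z = R = 48.3 Ω
  C: Z = 1/(jωC) = -j/(ω·C) = 0 - j66.18 Ω
Step 3 — Series combination: Z_total = R + C = 48.3 - j66.18 Ω = 81.93∠-53.9° Ω.

Z = 48.3 - j66.18 Ω = 81.93∠-53.9° Ω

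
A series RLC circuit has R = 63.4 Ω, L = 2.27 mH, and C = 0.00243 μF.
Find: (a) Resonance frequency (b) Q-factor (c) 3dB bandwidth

Step 1 — Resonance condition Im(Z)=0 gives ω₀ = 1/√(LC).
Step 2 — ω₀ = 1/√(0.00227·2.43e-09) = 4.258e+05 rad/s.
Step 3 — f₀ = ω₀/(2π) = 6.776e+04 Hz.
Step 4 — Series Q: Q = ω₀L/R = 4.258e+05·0.00227/63.4 = 15.24.
Step 5 — 3dB bandwidth: Δω = ω₀/Q = 2.793e+04 rad/s; BW = Δω/(2π) = 4445 Hz.

(a) f₀ = 6.776e+04 Hz  (b) Q = 15.24  (c) BW = 4445 Hz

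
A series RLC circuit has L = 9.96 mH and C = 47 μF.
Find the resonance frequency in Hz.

Step 1 — Resonance condition Im(Z)=0 gives ω₀ = 1/√(LC).
Step 2 — ω₀ = 1/√(0.00996·4.7e-05) = 1462 rad/s.
Step 3 — f₀ = ω₀/(2π) = 232.6 Hz.

f₀ = 232.6 Hz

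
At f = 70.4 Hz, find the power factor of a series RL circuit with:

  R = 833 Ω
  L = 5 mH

Step 1 — Angular frequency: ω = 2π·f = 2π·70.4 = 442.3 rad/s.
Step 2 — Component impedances:
  R: Z = R = 833 Ω
  L: Z = jωL = j·442.3·0.005 = 0 + j2.212 Ω
Step 3 — Series combination: Z_total = R + L = 833 + j2.212 Ω = 833∠0.2° Ω.
Step 4 — Power factor: PF = cos(φ) = Re(Z)/|Z| = 833/833 = 1.
Step 5 — Type: Im(Z) = 2.212 ⇒ lagging (phase φ = 0.2°).

PF = 1 (lagging, φ = 0.2°)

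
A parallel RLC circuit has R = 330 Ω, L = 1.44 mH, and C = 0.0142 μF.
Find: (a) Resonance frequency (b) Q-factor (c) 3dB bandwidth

Step 1 — Resonance: ω₀ = 1/√(LC) = 1/√(0.00144·1.42e-08) = 2.211e+05 rad/s.
Step 2 — f₀ = ω₀/(2π) = 3.52e+04 Hz.
Step 3 — Parallel Q: Q = R/(ω₀L) = 330/(2.211e+05·0.00144) = 1.036.
Step 4 — Bandwidth: Δω = ω₀/Q = 2.134e+05 rad/s; BW = Δω/(2π) = 3.396e+04 Hz.

(a) f₀ = 3.52e+04 Hz  (b) Q = 1.036  (c) BW = 3.396e+04 Hz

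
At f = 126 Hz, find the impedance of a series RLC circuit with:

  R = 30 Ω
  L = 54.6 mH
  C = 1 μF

Step 1 — Angular frequency: ω = 2π·f = 2π·126 = 791.7 rad/s.
Step 2 — Component impedances:
  R: Z = R = 30 Ω
  L: Z = jωL = j·791.7·0.0546 = 0 + j43.23 Ω
  C: Z = 1/(jωC) = -j/(ω·C) = 0 - j1263 Ω
Step 3 — Series combination: Z_total = R + L + C = 30 - j1220 Ω = 1220∠-88.6° Ω.

Z = 30 - j1220 Ω = 1220∠-88.6° Ω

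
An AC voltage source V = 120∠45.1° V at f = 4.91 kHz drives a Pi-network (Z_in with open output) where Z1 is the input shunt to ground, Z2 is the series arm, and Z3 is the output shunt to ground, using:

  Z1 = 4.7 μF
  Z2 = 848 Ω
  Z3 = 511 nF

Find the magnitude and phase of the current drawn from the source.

Step 1 — Angular frequency: ω = 2π·f = 2π·4910 = 3.085e+04 rad/s.
Step 2 — Component impedances:
  Z1: Z = 1/(jωC) = -j/(ω·C) = 0 - j6.897 Ω
  Z2: Z = R = 848 Ω
  Z3: Z = 1/(jωC) = -j/(ω·C) = 0 - j63.43 Ω
Step 3 — With open output, the series arm Z2 and the output shunt Z3 appear in series to ground: Z2 + Z3 = 848 - j63.43 Ω.
Step 4 — Parallel with input shunt Z1: Z_in = Z1 || (Z2 + Z3) = 0.05571 - j6.892 Ω = 6.892∠-89.5° Ω.
Step 5 — Source phasor: V = 120∠45.1° V = 84.7 + j85 V.
Step 6 — Ohm's law: I = V / Z_total = (84.7 + j85) / (0.05571 - j6.892) = -12.23 + j12.39 A.
Step 7 — Convert to polar: |I| = 17.41 A, ∠I = 134.6°.

I = 17.41∠134.6° A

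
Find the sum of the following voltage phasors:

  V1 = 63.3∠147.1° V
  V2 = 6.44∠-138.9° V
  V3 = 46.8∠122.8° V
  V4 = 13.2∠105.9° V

Step 1 — Convert each phasor to rectangular form:
  V1 = 63.3·(cos(147.1°) + j·sin(147.1°)) = -53.15 + j34.38 V
  V2 = 6.44·(cos(-138.9°) + j·sin(-138.9°)) = -4.853 - j4.233 V
  V3 = 46.8·(cos(122.8°) + j·sin(122.8°)) = -25.35 + j39.34 V
  V4 = 13.2·(cos(105.9°) + j·sin(105.9°)) = -3.616 + j12.69 V
Step 2 — Sum components: V_total = -86.97 + j82.18 V.
Step 3 — Convert to polar: |V_total| = 119.7 V, ∠V_total = 136.6°.

V_total = 119.7∠136.6° V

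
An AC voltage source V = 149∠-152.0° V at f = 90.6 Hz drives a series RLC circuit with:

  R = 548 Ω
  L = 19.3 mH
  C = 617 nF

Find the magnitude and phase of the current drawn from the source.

Step 1 — Angular frequency: ω = 2π·f = 2π·90.6 = 569.3 rad/s.
Step 2 — Component impedances:
  R: Z = R = 548 Ω
  L: Z = jωL = j·569.3·0.0193 = 0 + j10.99 Ω
  C: Z = 1/(jωC) = -j/(ω·C) = 0 - j2847 Ω
Step 3 — Series combination: Z_total = R + L + C = 548 - j2836 Ω = 2889∠-79.1° Ω.
Step 4 — Source phasor: V = 149∠-152.0° V = -131.6 - j69.95 V.
Step 5 — Ohm's law: I = V / Z_total = (-131.6 - j69.95) / (548 - j2836) = 0.01514 - j0.04931 A.
Step 6 — Convert to polar: |I| = 0.05158 A, ∠I = -72.9°.

I = 0.05158∠-72.9° A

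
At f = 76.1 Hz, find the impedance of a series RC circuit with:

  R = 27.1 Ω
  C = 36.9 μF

Step 1 — Angular frequency: ω = 2π·f = 2π·76.1 = 478.2 rad/s.
Step 2 — Component impedances:
  R: Z = R = 27.1 Ω
  C: Z = 1/(jωC) = -j/(ω·C) = 0 - j56.68 Ω
Step 3 — Series combination: Z_total = R + C = 27.1 - j56.68 Ω = 62.82∠-64.4° Ω.

Z = 27.1 - j56.68 Ω = 62.82∠-64.4° Ω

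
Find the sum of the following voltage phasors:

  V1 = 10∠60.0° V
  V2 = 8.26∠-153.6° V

Step 1 — Convert each phasor to rectangular form:
  V1 = 10·(cos(60.0°) + j·sin(60.0°)) = 5 + j8.66 V
  V2 = 8.26·(cos(-153.6°) + j·sin(-153.6°)) = -7.399 - j3.673 V
Step 2 — Sum components: V_total = -2.399 + j4.988 V.
Step 3 — Convert to polar: |V_total| = 5.534 V, ∠V_total = 115.7°.

V_total = 5.534∠115.7° V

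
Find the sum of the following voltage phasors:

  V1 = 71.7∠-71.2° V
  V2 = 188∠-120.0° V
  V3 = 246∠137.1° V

Step 1 — Convert each phasor to rectangular form:
  V1 = 71.7·(cos(-71.2°) + j·sin(-71.2°)) = 23.11 - j67.87 V
  V2 = 188·(cos(-120.0°) + j·sin(-120.0°)) = -94 - j162.8 V
  V3 = 246·(cos(137.1°) + j·sin(137.1°)) = -180.2 + j167.5 V
Step 2 — Sum components: V_total = -251.1 - j63.23 V.
Step 3 — Convert to polar: |V_total| = 258.9 V, ∠V_total = -165.9°.

V_total = 258.9∠-165.9° V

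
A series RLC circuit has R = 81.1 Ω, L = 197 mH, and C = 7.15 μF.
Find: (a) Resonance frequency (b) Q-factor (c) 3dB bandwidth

Step 1 — Resonance condition Im(Z)=0 gives ω₀ = 1/√(LC).
Step 2 — ω₀ = 1/√(0.197·7.15e-06) = 842.6 rad/s.
Step 3 — f₀ = ω₀/(2π) = 134.1 Hz.
Step 4 — Series Q: Q = ω₀L/R = 842.6·0.197/81.1 = 2.047.
Step 5 — 3dB bandwidth: Δω = ω₀/Q = 411.7 rad/s; BW = Δω/(2π) = 65.52 Hz.

(a) f₀ = 134.1 Hz  (b) Q = 2.047  (c) BW = 65.52 Hz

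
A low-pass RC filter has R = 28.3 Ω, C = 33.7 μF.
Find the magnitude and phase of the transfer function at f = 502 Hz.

Step 1 — Angular frequency: ω = 2π·502 = 3154 rad/s.
Step 2 — Transfer function: H(jω) = 1/(1 + jωRC).
Step 3 — Denominator: 1 + jωRC = 1 + j·3154·28.3·3.37e-05 = 1 + j3.008.
Step 4 — H = 0.09951 - j0.2993.
Step 5 — Magnitude: |H| = 0.3155 (-10.0 dB); phase: φ = -71.6°.

|H| = 0.3155 (-10.0 dB), φ = -71.6°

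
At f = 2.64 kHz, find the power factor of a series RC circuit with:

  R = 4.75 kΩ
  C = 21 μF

Step 1 — Angular frequency: ω = 2π·f = 2π·2640 = 1.659e+04 rad/s.
Step 2 — Component impedances:
  R: Z = R = 4750 Ω
  C: Z = 1/(jωC) = -j/(ω·C) = 0 - j2.871 Ω
Step 3 — Series combination: Z_total = R + C = 4750 - j2.871 Ω = 4750∠-0.0° Ω.
Step 4 — Power factor: PF = cos(φ) = Re(Z)/|Z| = 4750/4750 = 1.
Step 5 — Type: Im(Z) = -2.871 ⇒ leading (phase φ = -0.0°).

PF = 1 (leading, φ = -0.0°)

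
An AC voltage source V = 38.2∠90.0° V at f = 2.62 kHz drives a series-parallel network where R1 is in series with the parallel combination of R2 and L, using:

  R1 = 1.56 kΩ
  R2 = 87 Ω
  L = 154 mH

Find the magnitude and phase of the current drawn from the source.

Step 1 — Angular frequency: ω = 2π·f = 2π·2620 = 1.646e+04 rad/s.
Step 2 — Component impedances:
  R1: Z = R = 1560 Ω
  R2: Z = R = 87 Ω
  L: Z = jωL = j·1.646e+04·0.154 = 0 + j2535 Ω
Step 3 — Parallel branch: R2 || L = 1/(1/R2 + 1/L) = 86.9 + j2.982 Ω.
Step 4 — Series with R1: Z_total = R1 + (R2 || L) = 1647 + j2.982 Ω = 1647∠0.1° Ω.
Step 5 — Source phasor: V = 38.2∠90.0° V = 0 + j38.2 V.
Step 6 — Ohm's law: I = V / Z_total = (0 + j38.2) / (1647 + j2.982) = 4.2e-05 + j0.0232 A.
Step 7 — Convert to polar: |I| = 0.0232 A, ∠I = 89.9°.

I = 0.0232∠89.9° A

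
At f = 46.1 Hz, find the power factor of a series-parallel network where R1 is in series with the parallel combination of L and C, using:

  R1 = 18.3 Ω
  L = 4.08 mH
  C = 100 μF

Step 1 — Angular frequency: ω = 2π·f = 2π·46.1 = 289.7 rad/s.
Step 2 — Component impedances:
  R1: Z = R = 18.3 Ω
  L: Z = jωL = j·289.7·0.00408 = 0 + j1.182 Ω
  C: Z = 1/(jωC) = -j/(ω·C) = 0 - j34.52 Ω
Step 3 — Parallel branch: L || C = 1/(1/L + 1/C) = 0 + j1.224 Ω.
Step 4 — Series with R1: Z_total = R1 + (L || C) = 18.3 + j1.224 Ω = 18.34∠3.8° Ω.
Step 5 — Power factor: PF = cos(φ) = Re(Z)/|Z| = 18.3/18.34 = 0.9978.
Step 6 — Type: Im(Z) = 1.224 ⇒ lagging (phase φ = 3.8°).

PF = 0.9978 (lagging, φ = 3.8°)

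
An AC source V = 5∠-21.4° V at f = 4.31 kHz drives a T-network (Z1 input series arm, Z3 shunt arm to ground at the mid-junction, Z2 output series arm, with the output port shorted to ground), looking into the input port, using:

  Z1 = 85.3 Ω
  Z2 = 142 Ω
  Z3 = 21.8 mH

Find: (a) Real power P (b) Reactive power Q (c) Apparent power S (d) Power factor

Step 1 — Angular frequency: ω = 2π·f = 2π·4310 = 2.708e+04 rad/s.
Step 2 — Component impedances:
  Z1: Z = R = 85.3 Ω
  Z2: Z = R = 142 Ω
  Z3: Z = jωL = j·2.708e+04·0.0218 = 0 + j590.4 Ω
Step 3 — With the output port shorted to ground, the output series arm Z2 runs from the junction to ground; the shunt arm Z3 also runs from the junction to ground. They appear in parallel: Z3 || Z2 = 134.2 + j32.29 Ω.
Step 4 — Series with input arm Z1: Z_in = Z1 + (Z3 || Z2) = 219.5 + j32.29 Ω = 221.9∠8.4° Ω.
Step 5 — Source phasor: V = 5∠-21.4° V = 4.655 - j1.824 V.
Step 6 — Current: I = V / Z = 0.01956 - j0.01119 A = 0.02253∠-29.8° A.
Step 7 — Complex power: S = V·I* = 0.1115 + j0.01639 VA.
Step 8 — Real power: P = Re(S) = 0.1115 W.
Step 9 — Reactive power: Q = Im(S) = 0.01639 VAR.
Step 10 — Apparent power: |S| = 0.1127 VA.
Step 11 — Power factor: PF = P/|S| = 0.9894 (lagging).

(a) P = 0.1115 W  (b) Q = 0.01639 VAR  (c) S = 0.1127 VA  (d) PF = 0.9894 (lagging)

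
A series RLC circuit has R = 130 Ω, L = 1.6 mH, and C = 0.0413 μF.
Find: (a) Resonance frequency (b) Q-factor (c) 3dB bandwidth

Step 1 — Resonance: ω₀ = 1/√(LC) = 1/√(0.0016·4.13e-08) = 1.23e+05 rad/s.
Step 2 — f₀ = ω₀/(2π) = 1.958e+04 Hz.
Step 3 — Series Q: Q = ω₀L/R = 1.23e+05·0.0016/130 = 1.514.
Step 4 — Bandwidth: Δω = ω₀/Q = 8.125e+04 rad/s; BW = Δω/(2π) = 1.293e+04 Hz.

(a) f₀ = 1.958e+04 Hz  (b) Q = 1.514  (c) BW = 1.293e+04 Hz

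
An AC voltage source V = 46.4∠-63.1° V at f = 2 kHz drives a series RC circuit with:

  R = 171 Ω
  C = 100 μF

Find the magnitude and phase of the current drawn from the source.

Step 1 — Angular frequency: ω = 2π·f = 2π·2000 = 1.257e+04 rad/s.
Step 2 — Component impedances:
  R: Z = R = 171 Ω
  C: Z = 1/(jωC) = -j/(ω·C) = 0 - j0.7958 Ω
Step 3 — Series combination: Z_total = R + C = 171 - j0.7958 Ω = 171∠-0.3° Ω.
Step 4 — Source phasor: V = 46.4∠-63.1° V = 20.99 - j41.38 V.
Step 5 — Ohm's law: I = V / Z_total = (20.99 - j41.38) / (171 - j0.7958) = 0.1239 - j0.2414 A.
Step 6 — Convert to polar: |I| = 0.2713 A, ∠I = -62.8°.

I = 0.2713∠-62.8° A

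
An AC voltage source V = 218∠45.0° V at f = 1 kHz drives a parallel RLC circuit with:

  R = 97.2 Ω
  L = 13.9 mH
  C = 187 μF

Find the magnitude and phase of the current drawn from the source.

Step 1 — Angular frequency: ω = 2π·f = 2π·1000 = 6283 rad/s.
Step 2 — Component impedances:
  R: Z = R = 97.2 Ω
  L: Z = jωL = j·6283·0.0139 = 0 + j87.34 Ω
  C: Z = 1/(jωC) = -j/(ω·C) = 0 - j0.8511 Ω
Step 3 — Parallel combination: 1/Z_total = 1/R + 1/L + 1/C; Z_total = 0.007599 - j0.8594 Ω = 0.8594∠-89.5° Ω.
Step 4 — Source phasor: V = 218∠45.0° V = 154.1 + j154.1 V.
Step 5 — Ohm's law: I = V / Z_total = (154.1 + j154.1) / (0.007599 - j0.8594) = -177.8 + j180.9 A.
Step 6 — Convert to polar: |I| = 253.7 A, ∠I = 134.5°.

I = 253.7∠134.5° A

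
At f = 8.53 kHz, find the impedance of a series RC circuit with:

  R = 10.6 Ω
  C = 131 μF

Step 1 — Angular frequency: ω = 2π·f = 2π·8530 = 5.36e+04 rad/s.
Step 2 — Component impedances:
  R: Z = R = 10.6 Ω
  C: Z = 1/(jωC) = -j/(ω·C) = 0 - j0.1424 Ω
Step 3 — Series combination: Z_total = R + C = 10.6 - j0.1424 Ω = 10.6∠-0.8° Ω.

Z = 10.6 - j0.1424 Ω = 10.6∠-0.8° Ω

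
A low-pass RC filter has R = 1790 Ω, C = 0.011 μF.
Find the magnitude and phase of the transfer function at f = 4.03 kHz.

Step 1 — Angular frequency: ω = 2π·4030 = 2.532e+04 rad/s.
Step 2 — Transfer function: H(jω) = 1/(1 + jωRC).
Step 3 — Denominator: 1 + jωRC = 1 + j·2.532e+04·1790·1.1e-08 = 1 + j0.4986.
Step 4 — H = 0.8009 - j0.3993.
Step 5 — Magnitude: |H| = 0.8949 (-1.0 dB); phase: φ = -26.5°.

|H| = 0.8949 (-1.0 dB), φ = -26.5°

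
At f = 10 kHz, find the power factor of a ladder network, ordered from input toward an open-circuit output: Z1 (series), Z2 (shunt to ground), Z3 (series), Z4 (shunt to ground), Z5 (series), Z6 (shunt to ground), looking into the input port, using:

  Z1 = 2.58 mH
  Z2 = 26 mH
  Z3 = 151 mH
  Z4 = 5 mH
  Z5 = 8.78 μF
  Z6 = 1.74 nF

Step 1 — Angular frequency: ω = 2π·f = 2π·1e+04 = 6.283e+04 rad/s.
Step 2 — Component impedances:
  Z1: Z = jωL = j·6.283e+04·0.00258 = 0 + j162.1 Ω
  Z2: Z = jωL = j·6.283e+04·0.026 = 0 + j1634 Ω
  Z3: Z = jωL = j·6.283e+04·0.151 = 0 + j9488 Ω
  Z4: Z = jωL = j·6.283e+04·0.005 = 0 + j314.2 Ω
  Z5: Z = 1/(jωC) = -j/(ω·C) = 0 - j1.813 Ω
  Z6: Z = 1/(jωC) = -j/(ω·C) = 0 - j9147 Ω
Step 3 — Ladder network (open output): work backward from the far end, alternating series and parallel combinations. Z_in = 0 + j1563 Ω = 1563∠90.0° Ω.
Step 4 — Power factor: PF = cos(φ) = Re(Z)/|Z| = 0/1563 = 0.
Step 5 — Type: Im(Z) = 1563 ⇒ lagging (phase φ = 90.0°).

PF = 0 (lagging, φ = 90.0°)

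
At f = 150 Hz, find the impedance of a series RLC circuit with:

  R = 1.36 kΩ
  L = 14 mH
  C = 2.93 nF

Step 1 — Angular frequency: ω = 2π·f = 2π·150 = 942.5 rad/s.
Step 2 — Component impedances:
  R: Z = R = 1360 Ω
  L: Z = jωL = j·942.5·0.014 = 0 + j13.19 Ω
  C: Z = 1/(jωC) = -j/(ω·C) = 0 - j3.621e+05 Ω
Step 3 — Series combination: Z_total = R + L + C = 1360 - j3.621e+05 Ω = 3.621e+05∠-89.8° Ω.

Z = 1360 - j3.621e+05 Ω = 3.621e+05∠-89.8° Ω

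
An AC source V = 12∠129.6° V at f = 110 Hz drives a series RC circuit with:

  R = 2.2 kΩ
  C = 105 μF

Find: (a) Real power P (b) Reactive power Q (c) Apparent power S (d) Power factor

Step 1 — Angular frequency: ω = 2π·f = 2π·110 = 691.2 rad/s.
Step 2 — Component impedances:
  R: Z = R = 2200 Ω
  C: Z = 1/(jωC) = -j/(ω·C) = 0 - j13.78 Ω
Step 3 — Series combination: Z_total = R + C = 2200 - j13.78 Ω = 2200∠-0.4° Ω.
Step 4 — Source phasor: V = 12∠129.6° V = -7.649 + j9.246 V.
Step 5 — Current: I = V / Z = -0.003503 + j0.004181 A = 0.005454∠130.0° A.
Step 6 — Complex power: S = V·I* = 0.06545 - j0.00041 VA.
Step 7 — Real power: P = Re(S) = 0.06545 W.
Step 8 — Reactive power: Q = Im(S) = -0.00041 VAR.
Step 9 — Apparent power: |S| = 0.06545 VA.
Step 10 — Power factor: PF = P/|S| = 1 (leading).

(a) P = 0.06545 W  (b) Q = -0.00041 VAR  (c) S = 0.06545 VA  (d) PF = 1 (leading)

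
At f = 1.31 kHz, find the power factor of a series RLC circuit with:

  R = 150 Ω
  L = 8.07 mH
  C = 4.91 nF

Step 1 — Angular frequency: ω = 2π·f = 2π·1310 = 8231 rad/s.
Step 2 — Component impedances:
  R: Z = R = 150 Ω
  L: Z = jωL = j·8231·0.00807 = 0 + j66.42 Ω
  C: Z = 1/(jωC) = -j/(ω·C) = 0 - j2.474e+04 Ω
Step 3 — Series combination: Z_total = R + L + C = 150 - j2.468e+04 Ω = 2.468e+04∠-89.7° Ω.
Step 4 — Power factor: PF = cos(φ) = Re(Z)/|Z| = 150/2.468e+04 = 0.006078.
Step 5 — Type: Im(Z) = -2.468e+04 ⇒ leading (phase φ = -89.7°).

PF = 0.006078 (leading, φ = -89.7°)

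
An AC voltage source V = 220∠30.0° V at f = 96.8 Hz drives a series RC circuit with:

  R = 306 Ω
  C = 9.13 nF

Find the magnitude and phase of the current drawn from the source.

Step 1 — Angular frequency: ω = 2π·f = 2π·96.8 = 608.2 rad/s.
Step 2 — Component impedances:
  R: Z = R = 306 Ω
  C: Z = 1/(jωC) = -j/(ω·C) = 0 - j1.801e+05 Ω
Step 3 — Series combination: Z_total = R + C = 306 - j1.801e+05 Ω = 1.801e+05∠-89.9° Ω.
Step 4 — Source phasor: V = 220∠30.0° V = 190.5 + j110 V.
Step 5 — Ohm's law: I = V / Z_total = (190.5 + j110) / (306 - j1.801e+05) = -0.000609 + j0.001059 A.
Step 6 — Convert to polar: |I| = 0.001222 A, ∠I = 119.9°.

I = 0.001222∠119.9° A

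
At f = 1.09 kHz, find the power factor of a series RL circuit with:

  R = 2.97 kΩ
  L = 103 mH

Step 1 — Angular frequency: ω = 2π·f = 2π·1090 = 6849 rad/s.
Step 2 — Component impedances:
  R: Z = R = 2970 Ω
  L: Z = jωL = j·6849·0.103 = 0 + j705.4 Ω
Step 3 — Series combination: Z_total = R + L = 2970 + j705.4 Ω = 3053∠13.4° Ω.
Step 4 — Power factor: PF = cos(φ) = Re(Z)/|Z| = 2970/3052.6 = 0.9729.
Step 5 — Type: Im(Z) = 705.4 ⇒ lagging (phase φ = 13.4°).

PF = 0.9729 (lagging, φ = 13.4°)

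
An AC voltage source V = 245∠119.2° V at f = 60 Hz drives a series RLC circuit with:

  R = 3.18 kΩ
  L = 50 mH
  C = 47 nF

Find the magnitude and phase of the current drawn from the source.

Step 1 — Angular frequency: ω = 2π·f = 2π·60 = 377 rad/s.
Step 2 — Component impedances:
  R: Z = R = 3180 Ω
  L: Z = jωL = j·377·0.05 = 0 + j18.85 Ω
  C: Z = 1/(jωC) = -j/(ω·C) = 0 - j5.644e+04 Ω
Step 3 — Series combination: Z_total = R + L + C = 3180 - j5.642e+04 Ω = 5.651e+04∠-86.8° Ω.
Step 4 — Source phasor: V = 245∠119.2° V = -119.5 + j213.9 V.
Step 5 — Ohm's law: I = V / Z_total = (-119.5 + j213.9) / (3180 - j5.642e+04) = -0.003898 - j0.001899 A.
Step 6 — Convert to polar: |I| = 0.004336 A, ∠I = -154.0°.

I = 0.004336∠-154.0° A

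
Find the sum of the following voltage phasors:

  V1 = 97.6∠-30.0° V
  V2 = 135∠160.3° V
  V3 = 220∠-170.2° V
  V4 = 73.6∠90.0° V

Step 1 — Convert each phasor to rectangular form:
  V1 = 97.6·(cos(-30.0°) + j·sin(-30.0°)) = 84.52 - j48.8 V
  V2 = 135·(cos(160.3°) + j·sin(160.3°)) = -127.1 + j45.51 V
  V3 = 220·(cos(-170.2°) + j·sin(-170.2°)) = -216.8 - j37.45 V
  V4 = 73.6·(cos(90.0°) + j·sin(90.0°)) = 0 + j73.6 V
Step 2 — Sum components: V_total = -259.4 + j32.86 V.
Step 3 — Convert to polar: |V_total| = 261.4 V, ∠V_total = 172.8°.

V_total = 261.4∠172.8° V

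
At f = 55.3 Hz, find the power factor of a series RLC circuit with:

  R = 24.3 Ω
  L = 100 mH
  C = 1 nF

Step 1 — Angular frequency: ω = 2π·f = 2π·55.3 = 347.5 rad/s.
Step 2 — Component impedances:
  R: Z = R = 24.3 Ω
  L: Z = jωL = j·347.5·0.1 = 0 + j34.75 Ω
  C: Z = 1/(jωC) = -j/(ω·C) = 0 - j2.878e+06 Ω
Step 3 — Series combination: Z_total = R + L + C = 24.3 - j2.878e+06 Ω = 2.878e+06∠-90.0° Ω.
Step 4 — Power factor: PF = cos(φ) = Re(Z)/|Z| = 24.3/2.878e+06 = 8.443e-06.
Step 5 — Type: Im(Z) = -2.878e+06 ⇒ leading (phase φ = -90.0°).

PF = 8.443e-06 (leading, φ = -90.0°)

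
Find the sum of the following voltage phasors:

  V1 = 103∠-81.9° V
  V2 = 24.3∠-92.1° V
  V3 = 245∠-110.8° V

Step 1 — Convert each phasor to rectangular form:
  V1 = 103·(cos(-81.9°) + j·sin(-81.9°)) = 14.51 - j102 V
  V2 = 24.3·(cos(-92.1°) + j·sin(-92.1°)) = -0.8904 - j24.28 V
  V3 = 245·(cos(-110.8°) + j·sin(-110.8°)) = -87 - j229 V
Step 2 — Sum components: V_total = -73.38 - j355.3 V.
Step 3 — Convert to polar: |V_total| = 362.8 V, ∠V_total = -101.7°.

V_total = 362.8∠-101.7° V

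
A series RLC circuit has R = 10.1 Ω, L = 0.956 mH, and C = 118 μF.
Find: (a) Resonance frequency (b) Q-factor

Step 1 — Resonance condition Im(Z)=0 gives ω₀ = 1/√(LC).
Step 2 — ω₀ = 1/√(0.000956·0.000118) = 2977 rad/s.
Step 3 — f₀ = ω₀/(2π) = 473.9 Hz.
Step 4 — Series Q: Q = ω₀L/R = 2977·0.000956/10.1 = 0.2818.

(a) f₀ = 473.9 Hz  (b) Q = 0.2818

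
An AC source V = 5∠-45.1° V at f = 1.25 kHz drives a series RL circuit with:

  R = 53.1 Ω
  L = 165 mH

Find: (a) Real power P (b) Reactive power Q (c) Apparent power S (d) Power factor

Step 1 — Angular frequency: ω = 2π·f = 2π·1250 = 7854 rad/s.
Step 2 — Component impedances:
  R: Z = R = 53.1 Ω
  L: Z = jωL = j·7854·0.165 = 0 + j1296 Ω
Step 3 — Series combination: Z_total = R + L = 53.1 + j1296 Ω = 1297∠87.7° Ω.
Step 4 — Source phasor: V = 5∠-45.1° V = 3.529 - j3.542 V.
Step 5 — Current: I = V / Z = -0.002617 - j0.002831 A = 0.003855∠-132.8° A.
Step 6 — Complex power: S = V·I* = 0.0007891 + j0.01926 VA.
Step 7 — Real power: P = Re(S) = 0.0007891 W.
Step 8 — Reactive power: Q = Im(S) = 0.01926 VAR.
Step 9 — Apparent power: |S| = 0.01928 VA.
Step 10 — Power factor: PF = P/|S| = 0.04094 (lagging).

(a) P = 0.0007891 W  (b) Q = 0.01926 VAR  (c) S = 0.01928 VA  (d) PF = 0.04094 (lagging)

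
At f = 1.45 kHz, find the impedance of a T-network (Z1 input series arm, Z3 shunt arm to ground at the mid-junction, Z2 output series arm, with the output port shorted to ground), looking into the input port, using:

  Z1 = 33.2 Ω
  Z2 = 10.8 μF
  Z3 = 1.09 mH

Step 1 — Angular frequency: ω = 2π·f = 2π·1450 = 9111 rad/s.
Step 2 — Component impedances:
  Z1: Z = R = 33.2 Ω
  Z2: Z = 1/(jωC) = -j/(ω·C) = 0 - j10.16 Ω
  Z3: Z = jωL = j·9111·0.00109 = 0 + j9.931 Ω
Step 3 — With the output port shorted to ground, the output series arm Z2 runs from the junction to ground; the shunt arm Z3 also runs from the junction to ground. They appear in parallel: Z3 || Z2 = 0 + j433.9 Ω.
Step 4 — Series with input arm Z1: Z_in = Z1 + (Z3 || Z2) = 33.2 + j433.9 Ω = 435.2∠85.6° Ω.

Z = 33.2 + j433.9 Ω = 435.2∠85.6° Ω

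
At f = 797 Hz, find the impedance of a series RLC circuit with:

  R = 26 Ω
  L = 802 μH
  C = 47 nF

Step 1 — Angular frequency: ω = 2π·f = 2π·797 = 5008 rad/s.
Step 2 — Component impedances:
  R: Z = R = 26 Ω
  L: Z = jωL = j·5008·0.000802 = 0 + j4.016 Ω
  C: Z = 1/(jωC) = -j/(ω·C) = 0 - j4249 Ω
Step 3 — Series combination: Z_total = R + L + C = 26 - j4245 Ω = 4245∠-89.6° Ω.

Z = 26 - j4245 Ω = 4245∠-89.6° Ω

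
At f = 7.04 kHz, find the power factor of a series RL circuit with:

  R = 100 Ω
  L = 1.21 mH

Step 1 — Angular frequency: ω = 2π·f = 2π·7040 = 4.423e+04 rad/s.
Step 2 — Component impedances:
  R: Z = R = 100 Ω
  L: Z = jωL = j·4.423e+04·0.00121 = 0 + j53.52 Ω
Step 3 — Series combination: Z_total = R + L = 100 + j53.52 Ω = 113.4∠28.2° Ω.
Step 4 — Power factor: PF = cos(φ) = Re(Z)/|Z| = 100/113.42 = 0.8817.
Step 5 — Type: Im(Z) = 53.52 ⇒ lagging (phase φ = 28.2°).

PF = 0.8817 (lagging, φ = 28.2°)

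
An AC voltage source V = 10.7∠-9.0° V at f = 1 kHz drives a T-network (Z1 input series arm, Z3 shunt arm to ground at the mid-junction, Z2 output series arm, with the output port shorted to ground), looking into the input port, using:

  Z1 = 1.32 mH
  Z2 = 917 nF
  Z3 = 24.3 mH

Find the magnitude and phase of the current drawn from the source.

Step 1 — Angular frequency: ω = 2π·f = 2π·1000 = 6283 rad/s.
Step 2 — Component impedances:
  Z1: Z = jωL = j·6283·0.00132 = 0 + j8.294 Ω
  Z2: Z = 1/(jωC) = -j/(ω·C) = 0 - j173.6 Ω
  Z3: Z = jωL = j·6283·0.0243 = 0 + j152.7 Ω
Step 3 — With the output port shorted to ground, the output series arm Z2 runs from the junction to ground; the shunt arm Z3 also runs from the junction to ground. They appear in parallel: Z3 || Z2 = 0 + j1269 Ω.
Step 4 — Series with input arm Z1: Z_in = Z1 + (Z3 || Z2) = 0 + j1277 Ω = 1277∠90.0° Ω.
Step 5 — Source phasor: V = 10.7∠-9.0° V = 10.57 - j1.674 V.
Step 6 — Ohm's law: I = V / Z_total = (10.57 - j1.674) / (0 + j1277) = -0.00131 - j0.008273 A.
Step 7 — Convert to polar: |I| = 0.008376 A, ∠I = -99.0°.

I = 0.008376∠-99.0° A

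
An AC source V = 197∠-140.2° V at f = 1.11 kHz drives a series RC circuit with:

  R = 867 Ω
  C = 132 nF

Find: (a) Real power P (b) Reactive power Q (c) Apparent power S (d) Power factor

Step 1 — Angular frequency: ω = 2π·f = 2π·1110 = 6974 rad/s.
Step 2 — Component impedances:
  R: Z = R = 867 Ω
  C: Z = 1/(jωC) = -j/(ω·C) = 0 - j1086 Ω
Step 3 — Series combination: Z_total = R + C = 867 - j1086 Ω = 1390∠-51.4° Ω.
Step 4 — Source phasor: V = 197∠-140.2° V = -151.4 - j126.1 V.
Step 5 — Current: I = V / Z = 0.002979 - j0.1417 A = 0.1417∠-88.8° A.
Step 6 — Complex power: S = V·I* = 17.42 - j21.82 VA.
Step 7 — Real power: P = Re(S) = 17.42 W.
Step 8 — Reactive power: Q = Im(S) = -21.82 VAR.
Step 9 — Apparent power: |S| = 27.92 VA.
Step 10 — Power factor: PF = P/|S| = 0.6238 (leading).

(a) P = 17.42 W  (b) Q = -21.82 VAR  (c) S = 27.92 VA  (d) PF = 0.6238 (leading)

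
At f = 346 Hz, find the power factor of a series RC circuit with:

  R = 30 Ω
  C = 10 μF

Step 1 — Angular frequency: ω = 2π·f = 2π·346 = 2174 rad/s.
Step 2 — Component impedances:
  R: Z = R = 30 Ω
  C: Z = 1/(jωC) = -j/(ω·C) = 0 - j46 Ω
Step 3 — Series combination: Z_total = R + C = 30 - j46 Ω = 54.92∠-56.9° Ω.
Step 4 — Power factor: PF = cos(φ) = Re(Z)/|Z| = 30/54.917 = 0.5463.
Step 5 — Type: Im(Z) = -46 ⇒ leading (phase φ = -56.9°).

PF = 0.5463 (leading, φ = -56.9°)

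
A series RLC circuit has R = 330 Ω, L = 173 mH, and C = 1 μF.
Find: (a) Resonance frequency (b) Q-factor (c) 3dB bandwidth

Step 1 — Resonance condition Im(Z)=0 gives ω₀ = 1/√(LC).
Step 2 — ω₀ = 1/√(0.173·1e-06) = 2404 rad/s.
Step 3 — f₀ = ω₀/(2π) = 382.6 Hz.
Step 4 — Series Q: Q = ω₀L/R = 2404·0.173/330 = 1.26.
Step 5 — 3dB bandwidth: Δω = ω₀/Q = 1908 rad/s; BW = Δω/(2π) = 303.6 Hz.

(a) f₀ = 382.6 Hz  (b) Q = 1.26  (c) BW = 303.6 Hz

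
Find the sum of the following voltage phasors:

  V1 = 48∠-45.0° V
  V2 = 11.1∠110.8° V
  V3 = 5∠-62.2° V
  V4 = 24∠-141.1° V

Step 1 — Convert each phasor to rectangular form:
  V1 = 48·(cos(-45.0°) + j·sin(-45.0°)) = 33.94 - j33.94 V
  V2 = 11.1·(cos(110.8°) + j·sin(110.8°)) = -3.942 + j10.38 V
  V3 = 5·(cos(-62.2°) + j·sin(-62.2°)) = 2.332 - j4.423 V
  V4 = 24·(cos(-141.1°) + j·sin(-141.1°)) = -18.68 - j15.07 V
Step 2 — Sum components: V_total = 13.65 - j43.06 V.
Step 3 — Convert to polar: |V_total| = 45.17 V, ∠V_total = -72.4°.

V_total = 45.17∠-72.4° V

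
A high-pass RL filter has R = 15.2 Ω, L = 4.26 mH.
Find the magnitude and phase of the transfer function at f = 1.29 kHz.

Step 1 — Angular frequency: ω = 2π·1290 = 8105 rad/s.
Step 2 — Transfer function: H(jω) = jωL/(R + jωL).
Step 3 — Numerator jωL = j·34.53; denominator R + jωL = 15.2 + j34.53.
Step 4 — H = 0.8377 + j0.3688.
Step 5 — Magnitude: |H| = 0.9152 (-0.8 dB); phase: φ = 23.8°.

|H| = 0.9152 (-0.8 dB), φ = 23.8°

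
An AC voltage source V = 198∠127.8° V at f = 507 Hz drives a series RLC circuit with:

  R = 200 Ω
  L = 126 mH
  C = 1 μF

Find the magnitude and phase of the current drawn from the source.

Step 1 — Angular frequency: ω = 2π·f = 2π·507 = 3186 rad/s.
Step 2 — Component impedances:
  R: Z = R = 200 Ω
  L: Z = jωL = j·3186·0.126 = 0 + j401.4 Ω
  C: Z = 1/(jωC) = -j/(ω·C) = 0 - j313.9 Ω
Step 3 — Series combination: Z_total = R + L + C = 200 + j87.47 Ω = 218.3∠23.6° Ω.
Step 4 — Source phasor: V = 198∠127.8° V = -121.4 + j156.5 V.
Step 5 — Ohm's law: I = V / Z_total = (-121.4 + j156.5) / (200 + j87.47) = -0.2222 + j0.8794 A.
Step 6 — Convert to polar: |I| = 0.9071 A, ∠I = 104.2°.

I = 0.9071∠104.2° A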